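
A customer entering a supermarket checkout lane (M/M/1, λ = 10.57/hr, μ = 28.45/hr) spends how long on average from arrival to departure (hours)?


W = 1/(μ−λ) = 1/(28.45 − 10.57) = 1/17.88 = 0.05593 hr

Final: 0.05593 hr


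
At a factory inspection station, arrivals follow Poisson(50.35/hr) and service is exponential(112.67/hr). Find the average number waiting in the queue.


ρ = 50.35/112.67 = 0.4469
Lq = ρ²/(1−ρ) = 0.1997/0.5531 = 0.3610

Final: 0.3610


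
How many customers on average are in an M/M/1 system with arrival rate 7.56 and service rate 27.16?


ρ = λ/μ = 7.56/27.16 = 0.2784
L = ρ/(1−ρ) = 0.2784/(1 − 0.2784) = 0.2784/0.7216 = 0.3857

Final: 0.3857


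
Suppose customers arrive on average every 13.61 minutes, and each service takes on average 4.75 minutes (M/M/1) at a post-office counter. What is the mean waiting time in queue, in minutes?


λ = 60/13.61 = 4.4085 /hr
μ = 60/4.75 = 12.6316 /hr
ρ = λ/μ = 4.4085/12.6316 = 0.3490
Wq = ρ/(μ−λ) = 0.3490/(12.6316−4.4085) = 0.04244 hr
In minutes: 0.04244·60 = 2.547 min

Final: 2.547 min


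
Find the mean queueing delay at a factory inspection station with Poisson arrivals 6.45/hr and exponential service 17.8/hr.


ρ = 6.45/17.8 = 0.3624
Wq = ρ/(μ−λ) = 0.3624/(17.8 − 6.45) = 0.3624/11.35 = 0.03193 hr

Final: 0.03193 hr


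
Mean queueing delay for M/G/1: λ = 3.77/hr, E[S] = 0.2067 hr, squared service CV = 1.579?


ρ = λ·E[S] = 3.77·0.2067 = 0.7793
E[S²] = E[S]²(1+C_s²) = 0.2067²·(1+1.579) = 0.110187
Wq = λ·E[S²]/(2(1−ρ)) = 3.77·0.110187/(2·0.2207) = 0.94094 hr

Final: 0.94094 hr


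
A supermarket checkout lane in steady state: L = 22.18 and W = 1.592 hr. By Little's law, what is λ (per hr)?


λ = L/W = 22.18/1.592 = 13.9322 /hr

Final: 13.9322 /hr


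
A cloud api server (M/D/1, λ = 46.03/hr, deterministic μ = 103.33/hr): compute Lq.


ρ = 46.03/103.33 = 0.4455
M/D/1: Lq = ρ²/(2(1−ρ)) = 0.1984/(2·0.5545) = 0.17892

Final: 0.17892


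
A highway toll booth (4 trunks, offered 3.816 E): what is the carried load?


B(4,3.816) = 0.292622 (Erlang-B)
Carried load = a(1 − B) = 3.816·(1 − 0.292622) = 3.816·0.707378 = 2.6994 E

Final: 2.6994 Erlangs


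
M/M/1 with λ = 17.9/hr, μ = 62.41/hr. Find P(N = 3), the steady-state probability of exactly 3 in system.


ρ = 17.9/62.41 = 0.2868
P_n = (1−ρ)·ρ^n = (1 − 0.2868)·0.2868^3 = 0.7132·0.023594 = 0.016827

Final: 0.016827


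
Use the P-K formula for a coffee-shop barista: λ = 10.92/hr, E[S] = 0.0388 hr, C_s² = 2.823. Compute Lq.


ρ = λ·E[S] = 10.92·0.0388 = 0.4237
Lq = ρ²(1+C_s²)/(2(1−ρ)) = 0.1795·(1+2.823)/(2·0.5763)
= 0.1795·3.8230/1.1526 = 0.59543

Final: 0.59543


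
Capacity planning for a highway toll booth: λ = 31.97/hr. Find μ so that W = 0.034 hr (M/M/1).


W = 1/(μ−λ) ⇒ μ − λ = 1/W = 1/0.034 = 29.4118
μ = λ + 1/W = 31.97 + 29.4118 = 61.3818 per hr

Final: 61.3818 /hr


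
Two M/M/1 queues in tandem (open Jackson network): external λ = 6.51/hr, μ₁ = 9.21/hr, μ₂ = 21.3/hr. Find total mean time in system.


Each node sees arrival rate λ = 6.51/hr (tandem ⇒ throughput preserved).
W₁ = 1/(μ₁−λ) = 1/(9.21−6.51) = 0.37037 hr
W₂ = 1/(μ₂−λ) = 1/(21.3−6.51) = 0.06761 hr
W_total = W₁ + W₂ = 0.37037 + 0.06761 = 0.43798 hr

Final: 0.43798 hr


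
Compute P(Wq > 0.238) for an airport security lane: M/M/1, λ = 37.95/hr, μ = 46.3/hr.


ρ = 37.95/46.3 = 0.8197
P(Wq > t) = ρ·e^{−(μ−λ)t} = 0.8197·e^{−1.9873}
= 0.8197·0.137065 = 0.112346

Final: 0.112346


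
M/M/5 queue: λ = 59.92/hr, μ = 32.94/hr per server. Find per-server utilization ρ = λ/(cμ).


ρ = λ/(cμ) = 59.92/(5·32.94) = 59.92/164.70 = 0.3638

Final: 0.3638


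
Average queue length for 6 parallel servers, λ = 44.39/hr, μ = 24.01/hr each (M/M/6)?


a = λ/μ = 1.8488; ρ = a/6 = 0.3081
P₀ = 0.157280
Lq = P₀·a^c·ρ / (c!·(1−ρ)²) = 0.157280·39.93539·0.3081/(720·0.47868)
= 0.005616

Final: 0.005616


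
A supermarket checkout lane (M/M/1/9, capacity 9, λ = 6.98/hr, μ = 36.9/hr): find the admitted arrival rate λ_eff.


ρ = 0.1892; P_K = (1−ρ)ρ^9/(1−ρ^10) = 0.0000002514
λ_eff = λ(1 − P_K) = 6.98·(1 − 0.0000002514) = 6.98·1.000000 = 6.9800 /hr

Final: 6.9800 /hr


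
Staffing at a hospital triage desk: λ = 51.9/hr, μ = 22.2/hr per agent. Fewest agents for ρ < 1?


Stability requires cμ > λ ⇔ c > λ/μ.
λ/μ = 51.9/22.2 = 2.3378
Minimum integer c = ⌊2.3378⌋ + 1 = 3
Check: 3·22.2 = 66.60 > 51.9, while 2·22.2 = 44.40 ≤ 51.9

Final: 3 servers


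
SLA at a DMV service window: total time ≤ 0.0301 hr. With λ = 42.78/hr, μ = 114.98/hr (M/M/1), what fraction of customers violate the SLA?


W ~ Exponential(μ−λ) for M/M/1.
μ − λ = 114.98 − 42.78 = 72.2000
P(W > t) = e^{−(μ−λ)t} = e^{−2.1732} = 0.113811

Final: 0.113811


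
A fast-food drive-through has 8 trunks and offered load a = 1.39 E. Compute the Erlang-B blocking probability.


B(c,a) = (a^c/c!) / Σ_{k=0}^{c} a^k/k!
a^8/8! = 0.0003456
Σ terms (k=0..8): 1.00000 + 1.39000 + 0.96605 + 0.44760 + 0.15554 + 0.04324 + 0.01002 + 0.001989 + 0.0003456 = 4.014788
B = 0.0003456/4.014788 = 0.00008609

Final: 0.00008609


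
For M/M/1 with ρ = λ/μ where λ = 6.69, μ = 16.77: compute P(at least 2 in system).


ρ = 6.69/16.77 = 0.3989
P(N ≥ n) = ρ^n = 0.3989^2 = 0.159142

Final: 0.159142


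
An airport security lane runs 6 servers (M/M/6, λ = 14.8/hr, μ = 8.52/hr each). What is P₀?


a = λ/μ = 14.8/8.52 = 1.7371; ρ = a/c = 0.2895
Σ_{k=0}^{5} a^k/k! (terms k=0..5) = 1.00000 + 1.73709 + 1.50874 + 0.87361 + 0.37938 + 0.13180 = 5.63062
Tail: a^6/(6!(1−ρ)) = 27.47469/(720·0.7105) = 0.05371
P₀ = 1/(5.63062 + 0.05371) = 1/5.68433 = 0.175922

Final: 0.175922


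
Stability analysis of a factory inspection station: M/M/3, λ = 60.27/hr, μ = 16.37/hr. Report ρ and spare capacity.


Total capacity cμ = 3·16.37 = 49.11/hr
ρ = λ/(cμ) = 60.27/49.11 = 1.2272
Stable ⇔ ρ < 1: NO
Spare capacity = cμ − λ = 49.11 − 60.27 = -11.16/hr

Final: ρ = 1.2272; unstable; margin = -11.16/hr


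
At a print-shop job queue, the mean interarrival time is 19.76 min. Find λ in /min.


λ = 1/(interarrival time) in consistent units.
1 minute = 1 min, so λ = 1/19.76 = 0.05061 per minute

Final: 0.05061 /min


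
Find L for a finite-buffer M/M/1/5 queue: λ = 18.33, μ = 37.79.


ρ = 18.33/37.79 = 0.4850
L = ρ[1 − (K+1)ρ^K + Kρ^(K+1)] / [(1−ρ)(1−ρ^(K+1))]
Numerator: 0.4850·(1 − 6·0.026849 + 5·0.013023) = 0.438495
Denominator: (0.5150)·(0.986977) = 0.508245
L = 0.438495/0.508245 = 0.8628

Final: 0.8628


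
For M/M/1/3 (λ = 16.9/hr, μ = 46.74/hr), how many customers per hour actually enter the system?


ρ = 0.3616; P_K = (1−ρ)ρ^3/(1−ρ^4) = 0.030704
λ_eff = λ(1 − P_K) = 16.9·(1 − 0.030704) = 16.9·0.969296 = 16.3811 /hr

Final: 16.3811 /hr


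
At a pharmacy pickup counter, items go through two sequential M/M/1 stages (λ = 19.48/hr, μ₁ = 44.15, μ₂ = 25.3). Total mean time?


Each node sees arrival rate λ = 19.48/hr (tandem ⇒ throughput preserved).
W₁ = 1/(μ₁−λ) = 1/(44.15−19.48) = 0.04054 hr
W₂ = 1/(μ₂−λ) = 1/(25.3−19.48) = 0.17182 hr
W_total = W₁ + W₂ = 0.04054 + 0.17182 = 0.21236 hr

Final: 0.21236 hr


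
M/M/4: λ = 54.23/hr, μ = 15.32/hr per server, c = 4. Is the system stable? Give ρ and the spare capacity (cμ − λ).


Total capacity cμ = 4·15.32 = 61.28/hr
ρ = λ/(cμ) = 54.23/61.28 = 0.8850
Stable ⇔ ρ < 1: YES
Spare capacity = cμ − λ = 61.28 − 54.23 = 7.05/hr

Final: ρ = 0.8850; stable; margin = 7.05/hr


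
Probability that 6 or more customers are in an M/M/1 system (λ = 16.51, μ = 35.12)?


ρ = 16.51/35.12 = 0.4701
P(N ≥ n) = ρ^n = 0.4701^6 = 0.010793

Final: 0.010793


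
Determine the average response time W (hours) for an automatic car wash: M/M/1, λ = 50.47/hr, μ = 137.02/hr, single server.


W = 1/(μ−λ) = 1/(137.02 − 50.47) = 1/86.55 = 0.01155 hr

Final: 0.01155 hr


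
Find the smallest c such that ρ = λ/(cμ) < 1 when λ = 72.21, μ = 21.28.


Stability requires cμ > λ ⇔ c > λ/μ.
λ/μ = 72.21/21.28 = 3.3933
Minimum integer c = ⌊3.3933⌋ + 1 = 4
Check: 4·21.28 = 85.12 > 72.21, while 3·21.28 = 63.84 ≤ 72.21

Final: 4 servers


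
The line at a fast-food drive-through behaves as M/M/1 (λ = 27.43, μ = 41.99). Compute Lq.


ρ = 27.43/41.99 = 0.6533
Lq = ρ²/(1−ρ) = 0.4267/0.3467 = 1.2307

Final: 1.2307


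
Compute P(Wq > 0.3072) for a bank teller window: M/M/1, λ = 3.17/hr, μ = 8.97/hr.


ρ = 3.17/8.97 = 0.3534
P(Wq > t) = ρ·e^{−(μ−λ)t} = 0.3534·e^{−1.7818}
= 0.3534·0.168342 = 0.059492

Final: 0.059492


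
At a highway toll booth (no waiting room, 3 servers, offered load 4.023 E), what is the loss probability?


B(c,a) = (a^c/c!) / Σ_{k=0}^{c} a^k/k!
a^3/3! = 10.851727
Σ terms (k=0..3): 1.00000 + 4.02300 + 8.09226 + 10.85173 = 23.966991
B = 10.851727/23.966991 = 0.452778

Final: 0.452778


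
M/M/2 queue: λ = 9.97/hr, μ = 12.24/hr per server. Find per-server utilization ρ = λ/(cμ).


ρ = λ/(cμ) = 9.97/(2·12.24) = 9.97/24.48 = 0.4073

Final: 0.4073


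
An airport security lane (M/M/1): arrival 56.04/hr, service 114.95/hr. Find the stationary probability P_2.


ρ = 56.04/114.95 = 0.4875
P_n = (1−ρ)·ρ^n = (1 − 0.4875)·0.4875^2 = 0.5125·0.237672 = 0.121803

Final: 0.121803


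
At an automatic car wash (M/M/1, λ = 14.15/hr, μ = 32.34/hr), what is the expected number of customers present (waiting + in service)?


ρ = λ/μ = 14.15/32.34 = 0.4375
L = ρ/(1−ρ) = 0.4375/(1 − 0.4375) = 0.4375/0.5625 = 0.7779

Final: 0.7779


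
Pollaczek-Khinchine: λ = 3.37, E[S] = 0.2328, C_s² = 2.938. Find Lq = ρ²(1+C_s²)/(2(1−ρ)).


ρ = λ·E[S] = 3.37·0.2328 = 0.7845
Lq = ρ²(1+C_s²)/(2(1−ρ)) = 0.6155·(1+2.938)/(2·0.2155)
= 0.6155·3.9380/0.4309 = 5.62467

Final: 5.62467


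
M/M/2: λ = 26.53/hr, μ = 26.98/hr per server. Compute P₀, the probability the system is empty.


a = λ/μ = 26.53/26.98 = 0.9833; ρ = a/c = 0.4917
Σ_{k=0}^{1} a^k/k! (terms k=0..1) = 1.00000 + 0.98332 = 1.98332
Tail: a^2/(2!(1−ρ)) = 0.96692/(2·0.5083) = 0.95106
P₀ = 1/(1.98332 + 0.95106) = 1/2.93438 = 0.340788

Final: 0.340788


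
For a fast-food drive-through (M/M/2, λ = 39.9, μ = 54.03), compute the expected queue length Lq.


a = λ/μ = 0.7385; ρ = a/2 = 0.3692
P₀ = 0.460665
Lq = P₀·a^c·ρ / (c!·(1−ρ)²) = 0.460665·0.54535·0.3692/(2·0.39786)
= 0.11658

Final: 0.11658


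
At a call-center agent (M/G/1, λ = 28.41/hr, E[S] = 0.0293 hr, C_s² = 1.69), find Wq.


ρ = λ·E[S] = 28.41·0.0293 = 0.8324
E[S²] = E[S]²(1+C_s²) = 0.0293²·(1+1.69) = 0.002309
Wq = λ·E[S²]/(2(1−ρ)) = 28.41·0.002309/(2·0.1676) = 0.19574 hr

Final: 0.19574 hr


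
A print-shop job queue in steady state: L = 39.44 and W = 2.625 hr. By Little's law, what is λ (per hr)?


λ = L/W = 39.44/2.625 = 15.0248 /hr

Final: 15.0248 /hr


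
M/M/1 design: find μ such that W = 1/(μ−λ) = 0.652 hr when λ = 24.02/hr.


W = 1/(μ−λ) ⇒ μ − λ = 1/W = 1/0.652 = 1.5337
μ = λ + 1/W = 24.02 + 1.5337 = 25.5537 per hr

Final: 25.5537 /hr


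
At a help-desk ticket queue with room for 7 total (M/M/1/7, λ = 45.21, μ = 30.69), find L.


ρ = 45.21/30.69 = 1.4731
L = ρ[1 − (K+1)ρ^K + Kρ^(K+1)] / [(1−ρ)(1−ρ^(K+1))]
Numerator: 1.4731·(1 − 8·15.054396 + 7·22.176906) = 52.742309
Denominator: (-0.4731)·(-21.176906) = 10.019181
L = 52.742309/10.019181 = 5.2641

Final: 5.2641


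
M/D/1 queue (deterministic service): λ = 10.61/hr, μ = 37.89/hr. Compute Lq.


ρ = 10.61/37.89 = 0.2800
M/D/1: Lq = ρ²/(2(1−ρ)) = 0.07841/(2·0.7200) = 0.05445

Final: 0.05445


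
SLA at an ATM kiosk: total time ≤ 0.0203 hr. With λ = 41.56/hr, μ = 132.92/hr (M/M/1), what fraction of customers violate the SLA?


W ~ Exponential(μ−λ) for M/M/1.
μ − λ = 132.92 − 41.56 = 91.3600
P(W > t) = e^{−(μ−λ)t} = e^{−1.8546} = 0.156514

Final: 0.156514


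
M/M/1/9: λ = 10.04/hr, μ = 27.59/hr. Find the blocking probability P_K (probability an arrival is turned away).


ρ = λ/μ = 10.04/27.59 = 0.3639
P_K = (1−ρ)ρ^K/(1−ρ^(K+1)) = (0.6361·0.0001119)/(1 − 0.00004072)
= 0.00007118/0.999959 = 0.00007118

Final: 0.00007118


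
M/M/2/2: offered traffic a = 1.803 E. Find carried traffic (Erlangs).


B(2,1.803) = 0.367041 (Erlang-B)
Carried load = a(1 − B) = 1.803·(1 − 0.367041) = 1.803·0.632959 = 1.1412 E

Final: 1.1412 Erlangs


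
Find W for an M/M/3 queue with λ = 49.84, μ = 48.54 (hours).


a = 1.0268; ρ = 0.3423; P₀ = 0.353579
Lq = P₀·a^c·ρ/(c!(1−ρ)²) = 0.05047
Wq = Lq/λ = 0.05047/49.84 = 0.001013 hr
W = Wq + 1/μ = 0.001013 + 0.02060 = 0.02161 hr

Final: 0.02161 hr


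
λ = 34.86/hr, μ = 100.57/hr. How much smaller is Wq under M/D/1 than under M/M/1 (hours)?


ρ = 34.86/100.57 = 0.3466
Wq(M/M/1) = ρ/(μ−λ) = 0.3466/65.71 = 0.005275 hr
Wq(M/D/1) = ρ/(2(μ−λ)) = 0.002638 hr
Savings = 0.005275 − 0.002638 = 0.002638 hr

Final: 0.002638 hr


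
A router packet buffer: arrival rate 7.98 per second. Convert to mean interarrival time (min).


Mean interarrival time = 1/λ = 1/7.98 second = 0.12531 second
In minutes: 0.12531 × 0.0166667 = 0.002089 min

Final: 0.002089 min


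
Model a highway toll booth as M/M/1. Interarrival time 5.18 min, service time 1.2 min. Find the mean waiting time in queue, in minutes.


λ = 60/5.18 = 11.5830 /hr
μ = 60/1.2 = 50.0000 /hr
ρ = λ/μ = 11.5830/50.0000 = 0.2317
Wq = ρ/(μ−λ) = 0.2317/(50.0000−11.5830) = 0.006030 hr
In minutes: 0.006030·60 = 0.3618 min

Final: 0.3618 min


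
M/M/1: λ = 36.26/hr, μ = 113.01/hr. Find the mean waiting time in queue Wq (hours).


ρ = 36.26/113.01 = 0.3209
Wq = ρ/(μ−λ) = 0.3209/(113.01 − 36.26) = 0.3209/76.75 = 0.004181 hr

Final: 0.004181 hr


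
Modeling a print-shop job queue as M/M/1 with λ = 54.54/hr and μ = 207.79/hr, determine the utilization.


ρ = λ/μ = 54.54/207.79 = 0.2625

Final: 0.2625


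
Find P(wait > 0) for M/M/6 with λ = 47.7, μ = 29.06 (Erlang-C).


a = λ/μ = 1.6414; ρ = a/6 = 0.2736
P₀ = 0.193617 (from M/M/c formula)
C(c,a) = [a^c/(c!(1−ρ))]·P₀ = [19.55855/(720·0.7264)]·0.193617
= 0.03739·0.193617 = 0.007240

Final: 0.007240


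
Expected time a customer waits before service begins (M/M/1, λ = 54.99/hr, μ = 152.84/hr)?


ρ = 54.99/152.84 = 0.3598
Wq = ρ/(μ−λ) = 0.3598/(152.84 − 54.99) = 0.3598/97.85 = 0.003677 hr

Final: 0.003677 hr


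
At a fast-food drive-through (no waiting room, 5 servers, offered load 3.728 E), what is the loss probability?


B(c,a) = (a^c/c!) / Σ_{k=0}^{c} a^k/k!
a^5/5! = 6.000650
Σ terms (k=0..5): 1.00000 + 3.72800 + 6.94899 + 8.63528 + 8.04808 + 6.00065 = 34.361004
B = 6.000650/34.361004 = 0.174635

Final: 0.174635


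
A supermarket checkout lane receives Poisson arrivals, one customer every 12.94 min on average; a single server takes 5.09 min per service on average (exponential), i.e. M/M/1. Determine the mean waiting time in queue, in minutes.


λ = 60/12.94 = 4.6368 /hr
μ = 60/5.09 = 11.7878 /hr
ρ = λ/μ = 4.6368/11.7878 = 0.3934
Wq = ρ/(μ−λ) = 0.3934/(11.7878−4.6368) = 0.05501 hr
In minutes: 0.05501·60 = 3.300 min

Final: 3.300 min


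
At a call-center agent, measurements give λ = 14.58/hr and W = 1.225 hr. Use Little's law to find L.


L = λW = 14.58·1.225 = 17.8605

Final: 17.8605


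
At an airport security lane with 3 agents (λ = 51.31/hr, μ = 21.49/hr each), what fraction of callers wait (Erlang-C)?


a = λ/μ = 2.3876; ρ = a/3 = 0.7959
P₀ = 0.057632 (from M/M/c formula)
C(c,a) = [a^c/(c!(1−ρ))]·P₀ = [13.61121/(6·0.2041)]·0.057632
= 11.11341·0.057632 = 0.640491

Final: 0.640491


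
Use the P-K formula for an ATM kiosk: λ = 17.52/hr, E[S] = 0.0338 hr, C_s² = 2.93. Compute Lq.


ρ = λ·E[S] = 17.52·0.0338 = 0.5922
Lq = ρ²(1+C_s²)/(2(1−ρ)) = 0.3507·(1+2.93)/(2·0.4078)
= 0.3507·3.9300/0.8156 = 1.68963

Final: 1.68963


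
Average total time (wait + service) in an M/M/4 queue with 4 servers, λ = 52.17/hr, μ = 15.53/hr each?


a = 3.3593; ρ = 0.8398; P₀ = 0.020223
Lq = P₀·a^c·ρ/(c!(1−ρ)²) = 3.51272
Wq = Lq/λ = 3.51272/52.17 = 0.06733 hr
W = Wq + 1/μ = 0.06733 + 0.06439 = 0.13172 hr

Final: 0.13172 hr


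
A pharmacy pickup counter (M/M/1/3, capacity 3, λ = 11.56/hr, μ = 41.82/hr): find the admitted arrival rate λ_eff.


ρ = 0.2764; P_K = (1−ρ)ρ^3/(1−ρ^4) = 0.015373
λ_eff = λ(1 − P_K) = 11.56·(1 − 0.015373) = 11.56·0.984627 = 11.3823 /hr

Final: 11.3823 /hr


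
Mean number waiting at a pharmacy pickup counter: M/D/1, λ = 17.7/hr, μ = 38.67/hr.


ρ = 17.7/38.67 = 0.4577
M/D/1: Lq = ρ²/(2(1−ρ)) = 0.2095/(2·0.5423) = 0.19317

Final: 0.19317


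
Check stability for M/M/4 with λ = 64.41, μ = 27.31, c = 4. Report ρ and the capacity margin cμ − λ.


Total capacity cμ = 4·27.31 = 109.24/hr
ρ = λ/(cμ) = 64.41/109.24 = 0.5896
Stable ⇔ ρ < 1: YES
Spare capacity = cμ − λ = 109.24 − 64.41 = 44.83/hr

Final: ρ = 0.5896; stable; margin = 44.83/hr


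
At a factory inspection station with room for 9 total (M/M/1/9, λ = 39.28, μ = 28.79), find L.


ρ = 39.28/28.79 = 1.3644
L = ρ[1 − (K+1)ρ^K + Kρ^(K+1)] / [(1−ρ)(1−ρ^(K+1))]
Numerator: 1.3644·(1 − 10·16.382053 + 9·22.351061) = 52.308323
Denominator: (-0.3644)·(-21.351061) = 7.779529
L = 52.308323/7.779529 = 6.7238

Final: 6.7238


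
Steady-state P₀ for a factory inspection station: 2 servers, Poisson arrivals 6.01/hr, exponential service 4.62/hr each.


a = λ/μ = 6.01/4.62 = 1.3009; ρ = a/c = 0.6504
Σ_{k=0}^{1} a^k/k! (terms k=0..1) = 1.00000 + 1.30087 = 2.30087
Tail: a^2/(2!(1−ρ)) = 1.69225/(2·0.3496) = 2.42050
P₀ = 1/(2.30087 + 2.42050) = 1/4.72136 = 0.211803

Final: 0.211803


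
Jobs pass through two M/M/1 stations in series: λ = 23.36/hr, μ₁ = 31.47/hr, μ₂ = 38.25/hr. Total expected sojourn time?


Each node sees arrival rate λ = 23.36/hr (tandem ⇒ throughput preserved).
W₁ = 1/(μ₁−λ) = 1/(31.47−23.36) = 0.12330 hr
W₂ = 1/(μ₂−λ) = 1/(38.25−23.36) = 0.06716 hr
W_total = W₁ + W₂ = 0.12330 + 0.06716 = 0.19046 hr

Final: 0.19046 hr


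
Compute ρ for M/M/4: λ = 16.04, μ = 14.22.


ρ = λ/(cμ) = 16.04/(4·14.22) = 16.04/56.88 = 0.2820

Final: 0.2820


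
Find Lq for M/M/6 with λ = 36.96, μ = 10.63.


a = λ/μ = 3.4770; ρ = a/6 = 0.5795
P₀ = 0.029685
Lq = P₀·a^c·ρ / (c!·(1−ρ)²) = 0.029685·1766.81952·0.5795/(720·0.17683)
= 0.23873

Final: 0.23873


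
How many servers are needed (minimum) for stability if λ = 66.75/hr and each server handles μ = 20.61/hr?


Stability requires cμ > λ ⇔ c > λ/μ.
λ/μ = 66.75/20.61 = 3.2387
Minimum integer c = ⌊3.2387⌋ + 1 = 4
Check: 4·20.61 = 82.44 > 66.75, while 3·20.61 = 61.83 ≤ 66.75

Final: 4 servers


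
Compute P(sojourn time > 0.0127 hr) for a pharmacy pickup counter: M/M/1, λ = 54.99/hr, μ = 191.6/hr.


W ~ Exponential(μ−λ) for M/M/1.
μ − λ = 191.6 − 54.99 = 136.6100
P(W > t) = e^{−(μ−λ)t} = e^{−1.7349} = 0.176410

Final: 0.176410


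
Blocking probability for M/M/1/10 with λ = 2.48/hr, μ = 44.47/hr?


ρ = λ/μ = 2.48/44.47 = 0.05577
P_K = (1−ρ)ρ^K/(1−ρ^(K+1)) = (0.9442·2.910e-13)/(1 − 1.623e-14)
= 2.747e-13/1.000000 = 2.747e-13

Final: 2.747e-13


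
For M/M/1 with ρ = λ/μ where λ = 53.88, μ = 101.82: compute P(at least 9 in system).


ρ = 53.88/101.82 = 0.5292
P(N ≥ n) = ρ^n = 0.5292^9 = 0.003253

Final: 0.003253


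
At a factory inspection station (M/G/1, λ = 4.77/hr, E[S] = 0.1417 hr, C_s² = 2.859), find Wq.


ρ = λ·E[S] = 4.77·0.1417 = 0.6759
E[S²] = E[S]²(1+C_s²) = 0.1417²·(1+2.859) = 0.077484
Wq = λ·E[S²]/(2(1−ρ)) = 4.77·0.077484/(2·0.3241) = 0.57021 hr

Final: 0.57021 hr


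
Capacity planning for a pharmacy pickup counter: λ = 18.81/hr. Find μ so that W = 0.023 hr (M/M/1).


W = 1/(μ−λ) ⇒ μ − λ = 1/W = 1/0.023 = 43.4783
μ = λ + 1/W = 18.81 + 43.4783 = 62.2883 per hr

Final: 62.2883 /hr


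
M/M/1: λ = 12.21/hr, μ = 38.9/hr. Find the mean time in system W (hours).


W = 1/(μ−λ) = 1/(38.9 − 12.21) = 1/26.69 = 0.03747 hr

Final: 0.03747 hr


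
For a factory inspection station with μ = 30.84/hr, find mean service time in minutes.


Mean service time = 1/μ = 1/30.84 hour = 0.03243 hour
In minutes: 0.03243 × 60 = 1.9455 min

Final: 1.9455 min


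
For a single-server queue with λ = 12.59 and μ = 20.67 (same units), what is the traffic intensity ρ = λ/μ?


ρ = λ/μ = 12.59/20.67 = 0.6091

Final: 0.6091


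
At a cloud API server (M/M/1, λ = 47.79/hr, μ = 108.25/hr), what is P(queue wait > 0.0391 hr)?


ρ = 47.79/108.25 = 0.4415
P(Wq > t) = ρ·e^{−(μ−λ)t} = 0.4415·e^{−2.3640}
= 0.4415·0.094045 = 0.041519

Final: 0.041519


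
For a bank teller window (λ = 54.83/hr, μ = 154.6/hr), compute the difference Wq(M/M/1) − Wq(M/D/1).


ρ = 54.83/154.6 = 0.3547
Wq(M/M/1) = ρ/(μ−λ) = 0.3547/99.77 = 0.003555 hr
Wq(M/D/1) = ρ/(2(μ−λ)) = 0.001777 hr
Savings = 0.003555 − 0.001777 = 0.001777 hr

Final: 0.001777 hr


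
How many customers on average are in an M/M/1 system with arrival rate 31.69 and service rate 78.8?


ρ = λ/μ = 31.69/78.8 = 0.4022
L = ρ/(1−ρ) = 0.4022/(1 − 0.4022) = 0.4022/0.5978 = 0.6727

Final: 0.6727


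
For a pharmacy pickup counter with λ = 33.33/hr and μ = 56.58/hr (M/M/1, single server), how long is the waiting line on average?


ρ = 33.33/56.58 = 0.5891
Lq = ρ²/(1−ρ) = 0.3470/0.4109 = 0.8445

Final: 0.8445


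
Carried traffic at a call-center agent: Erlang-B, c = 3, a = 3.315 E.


B(3,3.315) = 0.382311 (Erlang-B)
Carried load = a(1 − B) = 3.315·(1 − 0.382311) = 3.315·0.617689 = 2.0476 E

Final: 2.0476 Erlangs


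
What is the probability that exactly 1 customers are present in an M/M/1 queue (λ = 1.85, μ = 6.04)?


ρ = 1.85/6.04 = 0.3063
P_n = (1−ρ)·ρ^n = (1 − 0.3063)·0.3063^1 = 0.6937·0.306291 = 0.212477

Final: 0.212477


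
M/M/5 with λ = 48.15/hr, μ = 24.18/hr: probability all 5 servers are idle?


a = λ/μ = 48.15/24.18 = 1.9913; ρ = a/c = 0.3983
Σ_{k=0}^{4} a^k/k! (terms k=0..4) = 1.00000 + 1.99132 + 1.98267 + 1.31604 + 0.65516 = 6.94518
Tail: a^5/(5!(1−ρ)) = 31.31122/(120·0.6017) = 0.43362
P₀ = 1/(6.94518 + 0.43362) = 1/7.37881 = 0.135523

Final: 0.135523


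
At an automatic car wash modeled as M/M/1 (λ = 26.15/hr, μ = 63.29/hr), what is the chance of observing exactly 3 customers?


ρ = 26.15/63.29 = 0.4132
P_n = (1−ρ)·ρ^n = (1 − 0.4132)·0.4132^3 = 0.5868·0.070536 = 0.041392

Final: 0.041392


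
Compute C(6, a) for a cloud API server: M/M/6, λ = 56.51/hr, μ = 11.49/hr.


a = λ/μ = 4.9182; ρ = a/6 = 0.8197
P₀ = 0.005123 (from M/M/c formula)
C(c,a) = [a^c/(c!(1−ρ))]·P₀ = [14152.45138/(720·0.1803)]·0.005123
= 109.01828·0.005123 = 0.558448

Final: 0.558448


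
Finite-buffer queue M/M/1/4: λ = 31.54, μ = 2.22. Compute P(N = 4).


ρ = λ/μ = 31.54/2.22 = 14.2072
P_K = (1−ρ)ρ^K/(1−ρ^(K+1)) = (-13.2072·40741.297705)/(1 − 578820.058380)
= -538078.760676/-578819.058380 = 0.929615

Final: 0.929615


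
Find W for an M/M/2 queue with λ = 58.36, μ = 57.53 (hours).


a = 1.0144; ρ = 0.5072; P₀ = 0.326952
Lq = P₀·a^c·ρ/(c!(1−ρ)²) = 0.35137
Wq = Lq/λ = 0.35137/58.36 = 0.006021 hr
W = Wq + 1/μ = 0.006021 + 0.01738 = 0.02340 hr

Final: 0.02340 hr


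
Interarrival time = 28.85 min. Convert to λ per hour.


λ = 1/(interarrival time) in consistent units.
1 hour = 60 min, so λ = 60/28.85 = 2.0797 per hour

Final: 2.0797 /hr


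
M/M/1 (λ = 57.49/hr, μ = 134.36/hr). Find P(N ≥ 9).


ρ = 57.49/134.36 = 0.4279
P(N ≥ n) = ρ^n = 0.4279^9 = 0.0004807

Final: 0.0004807


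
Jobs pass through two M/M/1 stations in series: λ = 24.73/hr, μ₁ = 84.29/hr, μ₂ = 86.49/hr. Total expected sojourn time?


Each node sees arrival rate λ = 24.73/hr (tandem ⇒ throughput preserved).
W₁ = 1/(μ₁−λ) = 1/(84.29−24.73) = 0.01679 hr
W₂ = 1/(μ₂−λ) = 1/(86.49−24.73) = 0.01619 hr
W_total = W₁ + W₂ = 0.01679 + 0.01619 = 0.03298 hr

Final: 0.03298 hr


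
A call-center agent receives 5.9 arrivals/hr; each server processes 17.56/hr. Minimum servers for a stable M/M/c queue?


Stability requires cμ > λ ⇔ c > λ/μ.
λ/μ = 5.9/17.56 = 0.3360
Minimum integer c = ⌊0.3360⌋ + 1 = 1
Check: 1·17.56 = 17.56 > 5.9, while 0·17.56 = 0.00 ≤ 5.9

Final: 1 servers


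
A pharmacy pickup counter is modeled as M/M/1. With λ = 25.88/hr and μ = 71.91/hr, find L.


ρ = λ/μ = 25.88/71.91 = 0.3599
L = ρ/(1−ρ) = 0.3599/(1 − 0.3599) = 0.3599/0.6401 = 0.5622

Final: 0.5622


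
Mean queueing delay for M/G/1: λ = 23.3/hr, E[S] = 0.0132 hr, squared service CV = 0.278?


ρ = λ·E[S] = 23.3·0.0132 = 0.3076
E[S²] = E[S]²(1+C_s²) = 0.0132²·(1+0.278) = 0.0002227
Wq = λ·E[S²]/(2(1−ρ)) = 23.3·0.0002227/(2·0.6924) = 0.003746 hr

Final: 0.003746 hr


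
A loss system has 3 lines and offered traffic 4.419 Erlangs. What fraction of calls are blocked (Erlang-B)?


B(c,a) = (a^c/c!) / Σ_{k=0}^{c} a^k/k!
a^3/3! = 14.382049
Σ terms (k=0..3): 1.00000 + 4.41900 + 9.76378 + 14.38205 = 29.564829
B = 14.382049/29.564829 = 0.486458

Final: 0.486458


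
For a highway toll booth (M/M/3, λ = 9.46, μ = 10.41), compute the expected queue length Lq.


a = λ/μ = 0.9087; ρ = a/3 = 0.3029
P₀ = 0.399828
Lq = P₀·a^c·ρ / (c!·(1−ρ)²) = 0.399828·0.75045·0.3029/(6·0.48593)
= 0.03117

Final: 0.03117


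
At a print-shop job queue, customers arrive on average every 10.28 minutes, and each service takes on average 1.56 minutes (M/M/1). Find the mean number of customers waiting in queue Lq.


λ = 60/10.28 = 5.8366 /hr
μ = 60/1.56 = 38.4615 /hr
ρ = λ/μ = 5.8366/38.4615 = 0.1518
Lq = ρ²/(1−ρ) = 0.02303/0.8482 = 0.02715

Final: 0.02715


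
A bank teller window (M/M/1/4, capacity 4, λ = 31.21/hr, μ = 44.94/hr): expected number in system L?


ρ = 31.21/44.94 = 0.6945
L = ρ[1 − (K+1)ρ^K + Kρ^(K+1)] / [(1−ρ)(1−ρ^(K+1))]
Numerator: 0.6945·(1 − 5·0.232618 + 4·0.161549) = 0.335508
Denominator: (0.3055)·(0.838451) = 0.256162
L = 0.335508/0.256162 = 1.3097

Final: 1.3097


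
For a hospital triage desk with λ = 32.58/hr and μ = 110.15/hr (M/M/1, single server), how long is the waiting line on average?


ρ = 32.58/110.15 = 0.2958
Lq = ρ²/(1−ρ) = 0.08748/0.7042 = 0.1242

Final: 0.1242


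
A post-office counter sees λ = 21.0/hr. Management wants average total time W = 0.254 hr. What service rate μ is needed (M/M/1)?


W = 1/(μ−λ) ⇒ μ − λ = 1/W = 1/0.254 = 3.9370
μ = λ + 1/W = 21.0 + 3.9370 = 24.9370 per hr

Final: 24.9370 /hr


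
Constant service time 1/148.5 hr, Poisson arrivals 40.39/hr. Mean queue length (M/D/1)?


ρ = 40.39/148.5 = 0.2720
M/D/1: Lq = ρ²/(2(1−ρ)) = 0.07398/(2·0.7280) = 0.05081

Final: 0.05081


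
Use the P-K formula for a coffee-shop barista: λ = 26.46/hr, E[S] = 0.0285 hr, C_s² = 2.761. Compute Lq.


ρ = λ·E[S] = 26.46·0.0285 = 0.7541
Lq = ρ²(1+C_s²)/(2(1−ρ)) = 0.5687·(1+2.761)/(2·0.2459)
= 0.5687·3.7610/0.4918 = 4.34912

Final: 4.34912


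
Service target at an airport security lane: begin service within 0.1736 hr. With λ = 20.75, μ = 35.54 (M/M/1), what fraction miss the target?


ρ = 20.75/35.54 = 0.5838
P(Wq > t) = ρ·e^{−(μ−λ)t} = 0.5838·e^{−2.5675}
= 0.5838·0.076724 = 0.044795

Final: 0.044795


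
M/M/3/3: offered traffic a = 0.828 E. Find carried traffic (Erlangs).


B(3,0.828) = 0.041763 (Erlang-B)
Carried load = a(1 − B) = 0.828·(1 − 0.041763) = 0.828·0.958237 = 0.7934 E

Final: 0.7934 Erlangs


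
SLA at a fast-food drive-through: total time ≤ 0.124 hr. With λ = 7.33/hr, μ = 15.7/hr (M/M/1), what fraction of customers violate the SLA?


W ~ Exponential(μ−λ) for M/M/1.
μ − λ = 15.7 − 7.33 = 8.3700
P(W > t) = e^{−(μ−λ)t} = e^{−1.0379} = 0.354205

Final: 0.354205


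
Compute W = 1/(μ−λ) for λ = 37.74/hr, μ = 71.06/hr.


W = 1/(μ−λ) = 1/(71.06 − 37.74) = 1/33.32 = 0.03001 hr

Final: 0.03001 hr


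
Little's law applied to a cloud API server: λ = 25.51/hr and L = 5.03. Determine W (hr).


W = L/λ = 5.03/25.51 = 0.1972 hr

Final: 0.1972 hr


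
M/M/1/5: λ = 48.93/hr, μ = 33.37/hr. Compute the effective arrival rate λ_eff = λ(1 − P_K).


ρ = 1.4663; P_K = (1−ρ)ρ^5/(1−ρ^6) = 0.353583
λ_eff = λ(1 − P_K) = 48.93·(1 − 0.353583) = 48.93·0.646417 = 31.6292 /hr

Final: 31.6292 /hr


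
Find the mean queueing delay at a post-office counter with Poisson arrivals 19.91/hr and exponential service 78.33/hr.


ρ = 19.91/78.33 = 0.2542
Wq = ρ/(μ−λ) = 0.2542/(78.33 − 19.91) = 0.2542/58.42 = 0.004351 hr

Final: 0.004351 hr


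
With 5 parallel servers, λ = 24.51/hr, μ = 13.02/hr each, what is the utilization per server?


ρ = λ/(cμ) = 24.51/(5·13.02) = 24.51/65.10 = 0.3765

Final: 0.3765


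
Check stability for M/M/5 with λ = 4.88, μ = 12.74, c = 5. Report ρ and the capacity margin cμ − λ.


Total capacity cμ = 5·12.74 = 63.70/hr
ρ = λ/(cμ) = 4.88/63.70 = 0.07661
Stable ⇔ ρ < 1: YES
Spare capacity = cμ − λ = 63.70 − 4.88 = 58.82/hr

Final: ρ = 0.07661; stable; margin = 58.82/hr


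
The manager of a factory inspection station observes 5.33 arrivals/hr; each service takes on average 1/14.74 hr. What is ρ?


ρ = λ/μ = 5.33/14.74 = 0.3616

Final: 0.3616


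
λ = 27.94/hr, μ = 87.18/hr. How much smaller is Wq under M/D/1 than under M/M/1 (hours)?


ρ = 27.94/87.18 = 0.3205
Wq(M/M/1) = ρ/(μ−λ) = 0.3205/59.24 = 0.005410 hr
Wq(M/D/1) = ρ/(2(μ−λ)) = 0.002705 hr
Savings = 0.005410 − 0.002705 = 0.002705 hr

Final: 0.002705 hr


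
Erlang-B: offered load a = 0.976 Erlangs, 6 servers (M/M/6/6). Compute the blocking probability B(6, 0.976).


B(c,a) = (a^c/c!) / Σ_{k=0}^{c} a^k/k!
a^6/6! = 0.001201
Σ terms (k=0..6): 1.00000 + 0.97600 + 0.47629 + 0.15495 + 0.03781 + 0.007380 + 0.001201 = 2.653629
B = 0.001201/2.653629 = 0.0004524

Final: 0.0004524


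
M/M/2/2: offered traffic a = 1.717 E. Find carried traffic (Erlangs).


B(2,1.717) = 0.351713 (Erlang-B)
Carried load = a(1 − B) = 1.717·(1 − 0.351713) = 1.717·0.648287 = 1.1131 E

Final: 1.1131 Erlangs


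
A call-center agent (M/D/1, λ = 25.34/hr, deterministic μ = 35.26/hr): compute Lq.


ρ = 25.34/35.26 = 0.7187
M/D/1: Lq = ρ²/(2(1−ρ)) = 0.5165/(2·0.2813) = 0.91789

Final: 0.91789


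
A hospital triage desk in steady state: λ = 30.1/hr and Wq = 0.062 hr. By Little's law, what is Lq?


Lq = λWq = 30.1·0.062 = 1.8662

Final: 1.8662


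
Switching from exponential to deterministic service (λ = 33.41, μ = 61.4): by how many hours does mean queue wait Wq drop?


ρ = 33.41/61.4 = 0.5441
Wq(M/M/1) = ρ/(μ−λ) = 0.5441/27.99 = 0.01944 hr
Wq(M/D/1) = ρ/(2(μ−λ)) = 0.009720 hr
Savings = 0.01944 − 0.009720 = 0.009720 hr

Final: 0.009720 hr


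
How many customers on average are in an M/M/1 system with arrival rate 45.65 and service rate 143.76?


ρ = λ/μ = 45.65/143.76 = 0.3175
L = ρ/(1−ρ) = 0.3175/(1 − 0.3175) = 0.3175/0.6825 = 0.4653

Final: 0.4653


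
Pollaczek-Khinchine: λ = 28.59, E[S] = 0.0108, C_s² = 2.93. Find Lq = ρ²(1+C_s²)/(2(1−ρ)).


ρ = λ·E[S] = 28.59·0.0108 = 0.3088
Lq = ρ²(1+C_s²)/(2(1−ρ)) = 0.09534·(1+2.93)/(2·0.6912)
= 0.09534·3.9300/1.3825 = 0.27103

Final: 0.27103


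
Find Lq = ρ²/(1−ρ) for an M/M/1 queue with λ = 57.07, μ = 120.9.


ρ = 57.07/120.9 = 0.4720
Lq = ρ²/(1−ρ) = 0.2228/0.5280 = 0.4221

Final: 0.4221


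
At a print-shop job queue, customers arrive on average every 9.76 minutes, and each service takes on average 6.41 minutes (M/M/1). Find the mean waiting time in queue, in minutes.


λ = 60/9.76 = 6.1475 /hr
μ = 60/6.41 = 9.3604 /hr
ρ = λ/μ = 6.1475/9.3604 = 0.6568
Wq = ρ/(μ−λ) = 0.6568/(9.3604−6.1475) = 0.20442 hr
In minutes: 0.20442·60 = 12.265 min

Final: 12.265 min


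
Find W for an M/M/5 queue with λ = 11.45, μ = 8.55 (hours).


a = 1.3392; ρ = 0.2678; P₀ = 0.261835
Lq = P₀·a^c·ρ/(c!(1−ρ)²) = 0.004696
Wq = Lq/λ = 0.004696/11.45 = 0.0004101 hr
W = Wq + 1/μ = 0.0004101 + 0.11696 = 0.11737 hr

Final: 0.11737 hr


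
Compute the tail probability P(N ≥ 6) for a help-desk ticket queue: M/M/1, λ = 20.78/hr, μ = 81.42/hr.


ρ = 20.78/81.42 = 0.2552
P(N ≥ n) = ρ^n = 0.2552^6 = 0.0002764

Final: 0.0002764


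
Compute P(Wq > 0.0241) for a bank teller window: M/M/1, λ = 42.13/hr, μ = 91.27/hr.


ρ = 42.13/91.27 = 0.4616
P(Wq > t) = ρ·e^{−(μ−λ)t} = 0.4616·e^{−1.1843}
= 0.4616·0.305968 = 0.141234

Final: 0.141234


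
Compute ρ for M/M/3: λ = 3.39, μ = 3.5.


ρ = λ/(cμ) = 3.39/(3·3.5) = 3.39/10.50 = 0.3229

Final: 0.3229


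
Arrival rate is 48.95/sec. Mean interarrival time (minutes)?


Mean interarrival time = 1/λ = 1/48.95 second = 0.02043 second
In minutes: 0.02043 × 0.0166667 = 0.0003405 min

Final: 0.0003405 min


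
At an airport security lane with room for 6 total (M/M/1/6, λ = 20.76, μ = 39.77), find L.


ρ = 20.76/39.77 = 0.5220
L = ρ[1 − (K+1)ρ^K + Kρ^(K+1)] / [(1−ρ)(1−ρ^(K+1))]
Numerator: 0.5220·(1 − 7·0.020232 + 6·0.010561) = 0.481152
Denominator: (0.4780)·(0.989439) = 0.472950
L = 0.481152/0.472950 = 1.0173

Final: 1.0173


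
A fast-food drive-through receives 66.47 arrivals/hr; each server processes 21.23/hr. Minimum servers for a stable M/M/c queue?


Stability requires cμ > λ ⇔ c > λ/μ.
λ/μ = 66.47/21.23 = 3.1309
Minimum integer c = ⌊3.1309⌋ + 1 = 4
Check: 4·21.23 = 84.92 > 66.47, while 3·21.23 = 63.69 ≤ 66.47

Final: 4 servers


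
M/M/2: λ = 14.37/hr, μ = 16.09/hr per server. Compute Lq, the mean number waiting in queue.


a = λ/μ = 0.8931; ρ = a/2 = 0.4466
P₀ = 0.382599
Lq = P₀·a^c·ρ / (c!·(1−ρ)²) = 0.382599·0.79763·0.4466/(2·0.30631)
= 0.22245

Final: 0.22245


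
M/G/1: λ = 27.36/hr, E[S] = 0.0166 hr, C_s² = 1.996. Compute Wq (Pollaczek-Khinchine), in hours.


ρ = λ·E[S] = 27.36·0.0166 = 0.4542
E[S²] = E[S]²(1+C_s²) = 0.0166²·(1+1.996) = 0.0008256
Wq = λ·E[S²]/(2(1−ρ)) = 27.36·0.0008256/(2·0.5458) = 0.02069 hr

Final: 0.02069 hr


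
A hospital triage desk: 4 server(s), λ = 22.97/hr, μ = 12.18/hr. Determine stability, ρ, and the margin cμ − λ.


Total capacity cμ = 4·12.18 = 48.72/hr
ρ = λ/(cμ) = 22.97/48.72 = 0.4715
Stable ⇔ ρ < 1: YES
Spare capacity = cμ − λ = 48.72 − 22.97 = 25.75/hr

Final: ρ = 0.4715; stable; margin = 25.75/hr


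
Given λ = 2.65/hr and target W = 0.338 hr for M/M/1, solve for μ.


W = 1/(μ−λ) ⇒ μ − λ = 1/W = 1/0.338 = 2.9586
μ = λ + 1/W = 2.65 + 2.9586 = 5.6086 per hr

Final: 5.6086 /hr


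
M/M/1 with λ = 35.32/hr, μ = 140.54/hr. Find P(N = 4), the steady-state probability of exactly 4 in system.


ρ = 35.32/140.54 = 0.2513
P_n = (1−ρ)·ρ^n = (1 − 0.2513)·0.2513^4 = 0.7487·0.003989 = 0.002987

Final: 0.002987


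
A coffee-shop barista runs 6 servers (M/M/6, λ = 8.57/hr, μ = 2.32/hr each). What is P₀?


a = λ/μ = 8.57/2.32 = 3.6940; ρ = a/c = 0.6157
Σ_{k=0}^{5} a^k/k! (terms k=0..5) = 1.00000 + 3.69397 + 6.82269 + 8.40093 + 7.75818 + 5.73169 = 33.40746
Tail: a^6/(6!(1−ρ)) = 2540.72126/(720·0.3843) = 9.18142
P₀ = 1/(33.40746 + 9.18142) = 1/42.58888 = 0.023480

Final: 0.023480


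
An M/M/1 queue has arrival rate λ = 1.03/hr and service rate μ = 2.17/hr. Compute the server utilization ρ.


ρ = λ/μ = 1.03/2.17 = 0.4747

Final: 0.4747


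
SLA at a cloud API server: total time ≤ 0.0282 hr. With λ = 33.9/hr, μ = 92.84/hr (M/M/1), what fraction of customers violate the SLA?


W ~ Exponential(μ−λ) for M/M/1.
μ − λ = 92.84 − 33.9 = 58.9400
P(W > t) = e^{−(μ−λ)t} = e^{−1.6621} = 0.189739

Final: 0.189739


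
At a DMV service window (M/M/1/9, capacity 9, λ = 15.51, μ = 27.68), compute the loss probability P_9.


ρ = λ/μ = 15.51/27.68 = 0.5603
P_K = (1−ρ)ρ^K/(1−ρ^(K+1)) = (0.4397·0.005445)/(1 − 0.003051)
= 0.002394/0.996949 = 0.002401

Final: 0.002401


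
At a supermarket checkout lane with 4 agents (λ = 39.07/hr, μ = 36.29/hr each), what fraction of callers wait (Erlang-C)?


a = λ/μ = 1.0766; ρ = a/4 = 0.2692
P₀ = 0.340053 (from M/M/c formula)
C(c,a) = [a^c/(c!(1−ρ))]·P₀ = [1.34346/(24·0.7308)]·0.340053
= 0.07659·0.340053 = 0.026046

Final: 0.026046


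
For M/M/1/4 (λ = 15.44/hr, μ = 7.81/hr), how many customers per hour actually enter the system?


ρ = 1.9770; P_K = (1−ρ)ρ^4/(1−ρ^5) = 0.511096
λ_eff = λ(1 − P_K) = 15.44·(1 − 0.511096) = 15.44·0.488904 = 7.5487 /hr

Final: 7.5487 /hr


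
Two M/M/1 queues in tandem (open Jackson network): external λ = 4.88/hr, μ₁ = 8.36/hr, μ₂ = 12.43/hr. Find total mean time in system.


Each node sees arrival rate λ = 4.88/hr (tandem ⇒ throughput preserved).
W₁ = 1/(μ₁−λ) = 1/(8.36−4.88) = 0.28736 hr
W₂ = 1/(μ₂−λ) = 1/(12.43−4.88) = 0.13245 hr
W_total = W₁ + W₂ = 0.28736 + 0.13245 = 0.41981 hr

Final: 0.41981 hr


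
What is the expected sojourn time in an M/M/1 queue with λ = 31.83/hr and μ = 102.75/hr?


W = 1/(μ−λ) = 1/(102.75 − 31.83) = 1/70.92 = 0.01410 hr

Final: 0.01410 hr


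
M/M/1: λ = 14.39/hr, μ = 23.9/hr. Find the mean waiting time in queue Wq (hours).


ρ = 14.39/23.9 = 0.6021
Wq = ρ/(μ−λ) = 0.6021/(23.9 − 14.39) = 0.6021/9.51 = 0.06331 hr

Final: 0.06331 hr


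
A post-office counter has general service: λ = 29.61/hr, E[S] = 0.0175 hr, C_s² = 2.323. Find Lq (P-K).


ρ = λ·E[S] = 29.61·0.0175 = 0.5182
Lq = ρ²(1+C_s²)/(2(1−ρ)) = 0.2685·(1+2.323)/(2·0.4818)
= 0.2685·3.3230/0.9636 = 0.92590

Final: 0.92590


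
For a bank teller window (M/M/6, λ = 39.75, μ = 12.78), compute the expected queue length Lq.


a = λ/μ = 3.1103; ρ = a/6 = 0.5184
P₀ = 0.043671
Lq = P₀·a^c·ρ / (c!·(1−ρ)²) = 0.043671·905.39413·0.5184/(720·0.23195)
= 0.12273

Final: 0.12273


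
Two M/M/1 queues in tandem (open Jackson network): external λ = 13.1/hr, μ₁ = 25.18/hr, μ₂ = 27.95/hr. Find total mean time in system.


Each node sees arrival rate λ = 13.1/hr (tandem ⇒ throughput preserved).
W₁ = 1/(μ₁−λ) = 1/(25.18−13.1) = 0.08278 hr
W₂ = 1/(μ₂−λ) = 1/(27.95−13.1) = 0.06734 hr
W_total = W₁ + W₂ = 0.08278 + 0.06734 = 0.15012 hr

Final: 0.15012 hr


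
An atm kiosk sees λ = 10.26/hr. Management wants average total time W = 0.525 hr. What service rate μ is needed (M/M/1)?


W = 1/(μ−λ) ⇒ μ − λ = 1/W = 1/0.525 = 1.9048
μ = λ + 1/W = 10.26 + 1.9048 = 12.1648 per hr

Final: 12.1648 /hr


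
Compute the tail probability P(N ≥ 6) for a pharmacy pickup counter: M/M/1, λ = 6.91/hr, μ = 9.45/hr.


ρ = 6.91/9.45 = 0.7312
P(N ≥ n) = ρ^n = 0.7312^6 = 0.152854

Final: 0.152854


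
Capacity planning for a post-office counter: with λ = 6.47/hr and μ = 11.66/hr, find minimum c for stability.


Stability requires cμ > λ ⇔ c > λ/μ.
λ/μ = 6.47/11.66 = 0.5549
Minimum integer c = ⌊0.5549⌋ + 1 = 1
Check: 1·11.66 = 11.66 > 6.47, while 0·11.66 = 0.00 ≤ 6.47

Final: 1 servers
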